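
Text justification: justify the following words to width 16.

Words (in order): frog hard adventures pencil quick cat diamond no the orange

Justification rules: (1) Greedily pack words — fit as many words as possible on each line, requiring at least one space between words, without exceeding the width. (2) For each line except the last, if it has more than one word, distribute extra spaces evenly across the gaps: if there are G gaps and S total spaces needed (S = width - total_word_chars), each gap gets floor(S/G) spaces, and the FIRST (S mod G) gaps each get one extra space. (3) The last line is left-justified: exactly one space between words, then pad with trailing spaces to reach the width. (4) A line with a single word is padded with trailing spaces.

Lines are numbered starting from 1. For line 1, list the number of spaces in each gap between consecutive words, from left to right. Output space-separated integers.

Line 1: ['frog', 'hard'] (min_width=9, slack=7)
Line 2: ['adventures'] (min_width=10, slack=6)
Line 3: ['pencil', 'quick', 'cat'] (min_width=16, slack=0)
Line 4: ['diamond', 'no', 'the'] (min_width=14, slack=2)
Line 5: ['orange'] (min_width=6, slack=10)

Answer: 8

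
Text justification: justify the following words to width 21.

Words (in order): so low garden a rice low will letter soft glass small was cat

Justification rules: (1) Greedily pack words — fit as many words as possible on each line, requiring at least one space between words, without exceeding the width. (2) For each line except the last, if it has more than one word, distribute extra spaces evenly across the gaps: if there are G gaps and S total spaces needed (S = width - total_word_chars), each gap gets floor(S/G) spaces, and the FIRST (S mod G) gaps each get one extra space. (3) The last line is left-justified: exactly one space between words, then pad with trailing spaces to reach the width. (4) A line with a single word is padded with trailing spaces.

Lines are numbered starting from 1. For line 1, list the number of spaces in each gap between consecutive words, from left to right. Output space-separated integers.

Line 1: ['so', 'low', 'garden', 'a', 'rice'] (min_width=20, slack=1)
Line 2: ['low', 'will', 'letter', 'soft'] (min_width=20, slack=1)
Line 3: ['glass', 'small', 'was', 'cat'] (min_width=19, slack=2)

Answer: 2 1 1 1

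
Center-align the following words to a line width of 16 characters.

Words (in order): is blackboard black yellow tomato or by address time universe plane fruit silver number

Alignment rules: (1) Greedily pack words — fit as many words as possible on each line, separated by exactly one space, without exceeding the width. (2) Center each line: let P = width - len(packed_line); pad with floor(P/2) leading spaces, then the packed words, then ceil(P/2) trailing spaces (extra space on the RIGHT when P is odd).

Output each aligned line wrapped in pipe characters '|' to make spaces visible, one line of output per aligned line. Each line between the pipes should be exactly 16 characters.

Line 1: ['is', 'blackboard'] (min_width=13, slack=3)
Line 2: ['black', 'yellow'] (min_width=12, slack=4)
Line 3: ['tomato', 'or', 'by'] (min_width=12, slack=4)
Line 4: ['address', 'time'] (min_width=12, slack=4)
Line 5: ['universe', 'plane'] (min_width=14, slack=2)
Line 6: ['fruit', 'silver'] (min_width=12, slack=4)
Line 7: ['number'] (min_width=6, slack=10)

Answer: | is blackboard  |
|  black yellow  |
|  tomato or by  |
|  address time  |
| universe plane |
|  fruit silver  |
|     number     |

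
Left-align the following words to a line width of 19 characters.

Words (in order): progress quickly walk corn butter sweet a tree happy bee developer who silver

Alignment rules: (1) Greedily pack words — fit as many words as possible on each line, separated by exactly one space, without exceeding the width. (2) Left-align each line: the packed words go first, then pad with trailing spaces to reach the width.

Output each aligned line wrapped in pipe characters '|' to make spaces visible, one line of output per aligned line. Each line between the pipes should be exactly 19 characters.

Answer: |progress quickly   |
|walk corn butter   |
|sweet a tree happy |
|bee developer who  |
|silver             |

Derivation:
Line 1: ['progress', 'quickly'] (min_width=16, slack=3)
Line 2: ['walk', 'corn', 'butter'] (min_width=16, slack=3)
Line 3: ['sweet', 'a', 'tree', 'happy'] (min_width=18, slack=1)
Line 4: ['bee', 'developer', 'who'] (min_width=17, slack=2)
Line 5: ['silver'] (min_width=6, slack=13)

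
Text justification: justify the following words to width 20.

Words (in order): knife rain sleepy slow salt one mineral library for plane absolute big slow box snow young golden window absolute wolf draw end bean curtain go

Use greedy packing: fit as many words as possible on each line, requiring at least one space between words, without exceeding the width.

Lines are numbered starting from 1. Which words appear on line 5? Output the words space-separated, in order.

Answer: slow box snow young

Derivation:
Line 1: ['knife', 'rain', 'sleepy'] (min_width=17, slack=3)
Line 2: ['slow', 'salt', 'one'] (min_width=13, slack=7)
Line 3: ['mineral', 'library', 'for'] (min_width=19, slack=1)
Line 4: ['plane', 'absolute', 'big'] (min_width=18, slack=2)
Line 5: ['slow', 'box', 'snow', 'young'] (min_width=19, slack=1)
Line 6: ['golden', 'window'] (min_width=13, slack=7)
Line 7: ['absolute', 'wolf', 'draw'] (min_width=18, slack=2)
Line 8: ['end', 'bean', 'curtain', 'go'] (min_width=19, slack=1)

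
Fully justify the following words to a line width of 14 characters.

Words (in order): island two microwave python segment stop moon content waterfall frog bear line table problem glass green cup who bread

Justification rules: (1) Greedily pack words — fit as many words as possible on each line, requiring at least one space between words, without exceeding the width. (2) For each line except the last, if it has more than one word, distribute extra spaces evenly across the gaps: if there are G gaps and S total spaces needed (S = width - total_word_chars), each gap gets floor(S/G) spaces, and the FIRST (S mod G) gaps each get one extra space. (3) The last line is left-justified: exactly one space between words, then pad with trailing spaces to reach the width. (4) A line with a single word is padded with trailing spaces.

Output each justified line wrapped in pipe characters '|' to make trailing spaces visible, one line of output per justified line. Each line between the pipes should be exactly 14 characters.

Line 1: ['island', 'two'] (min_width=10, slack=4)
Line 2: ['microwave'] (min_width=9, slack=5)
Line 3: ['python', 'segment'] (min_width=14, slack=0)
Line 4: ['stop', 'moon'] (min_width=9, slack=5)
Line 5: ['content'] (min_width=7, slack=7)
Line 6: ['waterfall', 'frog'] (min_width=14, slack=0)
Line 7: ['bear', 'line'] (min_width=9, slack=5)
Line 8: ['table', 'problem'] (min_width=13, slack=1)
Line 9: ['glass', 'green'] (min_width=11, slack=3)
Line 10: ['cup', 'who', 'bread'] (min_width=13, slack=1)

Answer: |island     two|
|microwave     |
|python segment|
|stop      moon|
|content       |
|waterfall frog|
|bear      line|
|table  problem|
|glass    green|
|cup who bread |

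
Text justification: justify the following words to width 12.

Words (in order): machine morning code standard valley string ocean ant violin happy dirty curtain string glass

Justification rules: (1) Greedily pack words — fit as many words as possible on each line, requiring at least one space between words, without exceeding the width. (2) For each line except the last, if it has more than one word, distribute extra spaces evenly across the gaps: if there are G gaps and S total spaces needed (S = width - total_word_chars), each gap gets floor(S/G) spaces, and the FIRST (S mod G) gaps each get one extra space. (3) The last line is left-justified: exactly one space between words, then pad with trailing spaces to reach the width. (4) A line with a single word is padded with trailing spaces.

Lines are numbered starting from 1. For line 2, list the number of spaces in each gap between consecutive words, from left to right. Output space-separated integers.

Answer: 1

Derivation:
Line 1: ['machine'] (min_width=7, slack=5)
Line 2: ['morning', 'code'] (min_width=12, slack=0)
Line 3: ['standard'] (min_width=8, slack=4)
Line 4: ['valley'] (min_width=6, slack=6)
Line 5: ['string', 'ocean'] (min_width=12, slack=0)
Line 6: ['ant', 'violin'] (min_width=10, slack=2)
Line 7: ['happy', 'dirty'] (min_width=11, slack=1)
Line 8: ['curtain'] (min_width=7, slack=5)
Line 9: ['string', 'glass'] (min_width=12, slack=0)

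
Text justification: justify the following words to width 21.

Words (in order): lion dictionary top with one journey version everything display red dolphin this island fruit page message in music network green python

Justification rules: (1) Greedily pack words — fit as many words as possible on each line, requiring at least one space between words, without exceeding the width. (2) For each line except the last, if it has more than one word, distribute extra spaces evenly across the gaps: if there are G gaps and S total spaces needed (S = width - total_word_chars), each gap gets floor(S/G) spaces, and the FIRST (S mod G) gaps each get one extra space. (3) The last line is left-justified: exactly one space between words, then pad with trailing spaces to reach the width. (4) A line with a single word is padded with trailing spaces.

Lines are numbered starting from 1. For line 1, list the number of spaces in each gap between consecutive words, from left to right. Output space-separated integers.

Answer: 2 2

Derivation:
Line 1: ['lion', 'dictionary', 'top'] (min_width=19, slack=2)
Line 2: ['with', 'one', 'journey'] (min_width=16, slack=5)
Line 3: ['version', 'everything'] (min_width=18, slack=3)
Line 4: ['display', 'red', 'dolphin'] (min_width=19, slack=2)
Line 5: ['this', 'island', 'fruit'] (min_width=17, slack=4)
Line 6: ['page', 'message', 'in', 'music'] (min_width=21, slack=0)
Line 7: ['network', 'green', 'python'] (min_width=20, slack=1)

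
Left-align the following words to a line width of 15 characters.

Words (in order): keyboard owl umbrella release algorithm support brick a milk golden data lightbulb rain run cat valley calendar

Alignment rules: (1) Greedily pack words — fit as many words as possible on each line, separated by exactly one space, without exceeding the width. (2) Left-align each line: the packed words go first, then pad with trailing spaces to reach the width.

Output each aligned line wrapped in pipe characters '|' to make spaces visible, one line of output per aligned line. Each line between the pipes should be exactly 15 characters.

Answer: |keyboard owl   |
|umbrella       |
|release        |
|algorithm      |
|support brick a|
|milk golden    |
|data lightbulb |
|rain run cat   |
|valley calendar|

Derivation:
Line 1: ['keyboard', 'owl'] (min_width=12, slack=3)
Line 2: ['umbrella'] (min_width=8, slack=7)
Line 3: ['release'] (min_width=7, slack=8)
Line 4: ['algorithm'] (min_width=9, slack=6)
Line 5: ['support', 'brick', 'a'] (min_width=15, slack=0)
Line 6: ['milk', 'golden'] (min_width=11, slack=4)
Line 7: ['data', 'lightbulb'] (min_width=14, slack=1)
Line 8: ['rain', 'run', 'cat'] (min_width=12, slack=3)
Line 9: ['valley', 'calendar'] (min_width=15, slack=0)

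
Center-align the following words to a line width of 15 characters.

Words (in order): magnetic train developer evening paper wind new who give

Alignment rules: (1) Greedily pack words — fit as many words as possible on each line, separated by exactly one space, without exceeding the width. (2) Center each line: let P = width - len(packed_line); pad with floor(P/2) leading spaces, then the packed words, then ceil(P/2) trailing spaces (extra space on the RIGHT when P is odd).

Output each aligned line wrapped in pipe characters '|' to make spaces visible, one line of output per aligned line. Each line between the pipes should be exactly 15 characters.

Line 1: ['magnetic', 'train'] (min_width=14, slack=1)
Line 2: ['developer'] (min_width=9, slack=6)
Line 3: ['evening', 'paper'] (min_width=13, slack=2)
Line 4: ['wind', 'new', 'who'] (min_width=12, slack=3)
Line 5: ['give'] (min_width=4, slack=11)

Answer: |magnetic train |
|   developer   |
| evening paper |
| wind new who  |
|     give      |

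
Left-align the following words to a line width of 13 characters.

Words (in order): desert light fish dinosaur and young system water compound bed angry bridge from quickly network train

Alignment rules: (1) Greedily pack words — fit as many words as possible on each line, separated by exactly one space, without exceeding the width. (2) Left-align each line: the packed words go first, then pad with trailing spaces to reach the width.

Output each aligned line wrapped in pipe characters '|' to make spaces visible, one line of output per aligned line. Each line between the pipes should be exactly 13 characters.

Answer: |desert light |
|fish dinosaur|
|and young    |
|system water |
|compound bed |
|angry bridge |
|from quickly |
|network train|

Derivation:
Line 1: ['desert', 'light'] (min_width=12, slack=1)
Line 2: ['fish', 'dinosaur'] (min_width=13, slack=0)
Line 3: ['and', 'young'] (min_width=9, slack=4)
Line 4: ['system', 'water'] (min_width=12, slack=1)
Line 5: ['compound', 'bed'] (min_width=12, slack=1)
Line 6: ['angry', 'bridge'] (min_width=12, slack=1)
Line 7: ['from', 'quickly'] (min_width=12, slack=1)
Line 8: ['network', 'train'] (min_width=13, slack=0)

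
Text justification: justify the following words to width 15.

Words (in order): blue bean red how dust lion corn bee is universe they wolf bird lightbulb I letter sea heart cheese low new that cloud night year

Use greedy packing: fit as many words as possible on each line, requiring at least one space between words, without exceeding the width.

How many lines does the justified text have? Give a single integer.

Line 1: ['blue', 'bean', 'red'] (min_width=13, slack=2)
Line 2: ['how', 'dust', 'lion'] (min_width=13, slack=2)
Line 3: ['corn', 'bee', 'is'] (min_width=11, slack=4)
Line 4: ['universe', 'they'] (min_width=13, slack=2)
Line 5: ['wolf', 'bird'] (min_width=9, slack=6)
Line 6: ['lightbulb', 'I'] (min_width=11, slack=4)
Line 7: ['letter', 'sea'] (min_width=10, slack=5)
Line 8: ['heart', 'cheese'] (min_width=12, slack=3)
Line 9: ['low', 'new', 'that'] (min_width=12, slack=3)
Line 10: ['cloud', 'night'] (min_width=11, slack=4)
Line 11: ['year'] (min_width=4, slack=11)
Total lines: 11

Answer: 11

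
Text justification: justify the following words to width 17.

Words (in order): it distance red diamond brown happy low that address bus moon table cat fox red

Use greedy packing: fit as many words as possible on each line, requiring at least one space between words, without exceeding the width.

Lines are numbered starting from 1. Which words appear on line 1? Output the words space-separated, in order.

Answer: it distance red

Derivation:
Line 1: ['it', 'distance', 'red'] (min_width=15, slack=2)
Line 2: ['diamond', 'brown'] (min_width=13, slack=4)
Line 3: ['happy', 'low', 'that'] (min_width=14, slack=3)
Line 4: ['address', 'bus', 'moon'] (min_width=16, slack=1)
Line 5: ['table', 'cat', 'fox', 'red'] (min_width=17, slack=0)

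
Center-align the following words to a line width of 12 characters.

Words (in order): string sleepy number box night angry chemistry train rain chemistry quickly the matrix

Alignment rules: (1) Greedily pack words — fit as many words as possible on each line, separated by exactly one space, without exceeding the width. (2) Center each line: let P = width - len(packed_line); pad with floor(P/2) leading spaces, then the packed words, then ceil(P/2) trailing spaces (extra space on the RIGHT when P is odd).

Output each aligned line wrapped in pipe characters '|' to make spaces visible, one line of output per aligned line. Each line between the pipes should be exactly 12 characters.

Line 1: ['string'] (min_width=6, slack=6)
Line 2: ['sleepy'] (min_width=6, slack=6)
Line 3: ['number', 'box'] (min_width=10, slack=2)
Line 4: ['night', 'angry'] (min_width=11, slack=1)
Line 5: ['chemistry'] (min_width=9, slack=3)
Line 6: ['train', 'rain'] (min_width=10, slack=2)
Line 7: ['chemistry'] (min_width=9, slack=3)
Line 8: ['quickly', 'the'] (min_width=11, slack=1)
Line 9: ['matrix'] (min_width=6, slack=6)

Answer: |   string   |
|   sleepy   |
| number box |
|night angry |
| chemistry  |
| train rain |
| chemistry  |
|quickly the |
|   matrix   |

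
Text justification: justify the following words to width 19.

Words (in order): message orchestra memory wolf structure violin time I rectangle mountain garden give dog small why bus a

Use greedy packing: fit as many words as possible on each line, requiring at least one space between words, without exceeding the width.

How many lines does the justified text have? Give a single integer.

Line 1: ['message', 'orchestra'] (min_width=17, slack=2)
Line 2: ['memory', 'wolf'] (min_width=11, slack=8)
Line 3: ['structure', 'violin'] (min_width=16, slack=3)
Line 4: ['time', 'I', 'rectangle'] (min_width=16, slack=3)
Line 5: ['mountain', 'garden'] (min_width=15, slack=4)
Line 6: ['give', 'dog', 'small', 'why'] (min_width=18, slack=1)
Line 7: ['bus', 'a'] (min_width=5, slack=14)
Total lines: 7

Answer: 7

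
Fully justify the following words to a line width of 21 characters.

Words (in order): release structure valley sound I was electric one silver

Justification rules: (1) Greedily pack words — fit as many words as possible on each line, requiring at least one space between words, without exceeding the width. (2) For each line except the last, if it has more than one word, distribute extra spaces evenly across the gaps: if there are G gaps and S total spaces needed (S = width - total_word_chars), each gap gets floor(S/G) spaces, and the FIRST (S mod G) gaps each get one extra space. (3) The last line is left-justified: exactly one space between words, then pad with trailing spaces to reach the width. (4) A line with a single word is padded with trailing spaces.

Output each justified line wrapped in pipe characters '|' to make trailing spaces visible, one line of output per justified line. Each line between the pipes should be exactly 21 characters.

Answer: |release     structure|
|valley  sound  I  was|
|electric one silver  |

Derivation:
Line 1: ['release', 'structure'] (min_width=17, slack=4)
Line 2: ['valley', 'sound', 'I', 'was'] (min_width=18, slack=3)
Line 3: ['electric', 'one', 'silver'] (min_width=19, slack=2)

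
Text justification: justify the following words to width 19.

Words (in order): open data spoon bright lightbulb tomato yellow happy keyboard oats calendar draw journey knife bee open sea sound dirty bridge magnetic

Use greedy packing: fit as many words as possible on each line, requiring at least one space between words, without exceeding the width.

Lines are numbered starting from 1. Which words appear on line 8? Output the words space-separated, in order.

Answer: dirty bridge

Derivation:
Line 1: ['open', 'data', 'spoon'] (min_width=15, slack=4)
Line 2: ['bright', 'lightbulb'] (min_width=16, slack=3)
Line 3: ['tomato', 'yellow', 'happy'] (min_width=19, slack=0)
Line 4: ['keyboard', 'oats'] (min_width=13, slack=6)
Line 5: ['calendar', 'draw'] (min_width=13, slack=6)
Line 6: ['journey', 'knife', 'bee'] (min_width=17, slack=2)
Line 7: ['open', 'sea', 'sound'] (min_width=14, slack=5)
Line 8: ['dirty', 'bridge'] (min_width=12, slack=7)
Line 9: ['magnetic'] (min_width=8, slack=11)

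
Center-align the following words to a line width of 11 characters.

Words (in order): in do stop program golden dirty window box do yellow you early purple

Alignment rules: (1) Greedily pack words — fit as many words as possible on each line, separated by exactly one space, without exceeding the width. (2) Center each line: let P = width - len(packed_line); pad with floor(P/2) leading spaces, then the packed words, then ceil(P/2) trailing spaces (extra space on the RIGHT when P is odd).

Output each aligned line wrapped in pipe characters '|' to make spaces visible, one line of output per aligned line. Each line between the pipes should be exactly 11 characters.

Answer: |in do stop |
|  program  |
|  golden   |
|   dirty   |
|window box |
| do yellow |
| you early |
|  purple   |

Derivation:
Line 1: ['in', 'do', 'stop'] (min_width=10, slack=1)
Line 2: ['program'] (min_width=7, slack=4)
Line 3: ['golden'] (min_width=6, slack=5)
Line 4: ['dirty'] (min_width=5, slack=6)
Line 5: ['window', 'box'] (min_width=10, slack=1)
Line 6: ['do', 'yellow'] (min_width=9, slack=2)
Line 7: ['you', 'early'] (min_width=9, slack=2)
Line 8: ['purple'] (min_width=6, slack=5)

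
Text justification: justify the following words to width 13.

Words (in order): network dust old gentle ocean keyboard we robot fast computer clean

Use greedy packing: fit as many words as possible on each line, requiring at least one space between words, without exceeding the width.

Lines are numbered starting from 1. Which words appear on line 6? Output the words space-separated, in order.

Line 1: ['network', 'dust'] (min_width=12, slack=1)
Line 2: ['old', 'gentle'] (min_width=10, slack=3)
Line 3: ['ocean'] (min_width=5, slack=8)
Line 4: ['keyboard', 'we'] (min_width=11, slack=2)
Line 5: ['robot', 'fast'] (min_width=10, slack=3)
Line 6: ['computer'] (min_width=8, slack=5)
Line 7: ['clean'] (min_width=5, slack=8)

Answer: computer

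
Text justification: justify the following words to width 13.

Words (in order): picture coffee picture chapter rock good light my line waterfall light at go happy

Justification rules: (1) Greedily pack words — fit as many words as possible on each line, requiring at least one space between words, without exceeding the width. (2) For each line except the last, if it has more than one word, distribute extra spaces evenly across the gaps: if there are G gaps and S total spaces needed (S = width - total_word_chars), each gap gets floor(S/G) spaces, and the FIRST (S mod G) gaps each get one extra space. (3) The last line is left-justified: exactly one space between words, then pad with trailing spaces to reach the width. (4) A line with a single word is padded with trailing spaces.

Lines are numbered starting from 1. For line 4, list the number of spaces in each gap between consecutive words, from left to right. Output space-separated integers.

Answer: 2

Derivation:
Line 1: ['picture'] (min_width=7, slack=6)
Line 2: ['coffee'] (min_width=6, slack=7)
Line 3: ['picture'] (min_width=7, slack=6)
Line 4: ['chapter', 'rock'] (min_width=12, slack=1)
Line 5: ['good', 'light', 'my'] (min_width=13, slack=0)
Line 6: ['line'] (min_width=4, slack=9)
Line 7: ['waterfall'] (min_width=9, slack=4)
Line 8: ['light', 'at', 'go'] (min_width=11, slack=2)
Line 9: ['happy'] (min_width=5, slack=8)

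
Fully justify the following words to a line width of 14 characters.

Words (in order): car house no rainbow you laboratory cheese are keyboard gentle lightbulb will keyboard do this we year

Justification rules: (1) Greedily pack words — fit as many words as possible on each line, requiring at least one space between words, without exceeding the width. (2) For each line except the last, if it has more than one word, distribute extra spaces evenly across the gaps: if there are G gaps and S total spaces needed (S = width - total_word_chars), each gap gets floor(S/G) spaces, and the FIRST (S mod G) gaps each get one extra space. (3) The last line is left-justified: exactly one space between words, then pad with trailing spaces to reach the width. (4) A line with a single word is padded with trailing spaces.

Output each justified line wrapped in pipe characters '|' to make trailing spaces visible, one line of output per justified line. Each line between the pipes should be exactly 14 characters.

Line 1: ['car', 'house', 'no'] (min_width=12, slack=2)
Line 2: ['rainbow', 'you'] (min_width=11, slack=3)
Line 3: ['laboratory'] (min_width=10, slack=4)
Line 4: ['cheese', 'are'] (min_width=10, slack=4)
Line 5: ['keyboard'] (min_width=8, slack=6)
Line 6: ['gentle'] (min_width=6, slack=8)
Line 7: ['lightbulb', 'will'] (min_width=14, slack=0)
Line 8: ['keyboard', 'do'] (min_width=11, slack=3)
Line 9: ['this', 'we', 'year'] (min_width=12, slack=2)

Answer: |car  house  no|
|rainbow    you|
|laboratory    |
|cheese     are|
|keyboard      |
|gentle        |
|lightbulb will|
|keyboard    do|
|this we year  |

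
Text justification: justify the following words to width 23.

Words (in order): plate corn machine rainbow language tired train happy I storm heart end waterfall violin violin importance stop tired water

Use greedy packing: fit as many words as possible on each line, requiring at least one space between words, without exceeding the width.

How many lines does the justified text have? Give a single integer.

Answer: 7

Derivation:
Line 1: ['plate', 'corn', 'machine'] (min_width=18, slack=5)
Line 2: ['rainbow', 'language', 'tired'] (min_width=22, slack=1)
Line 3: ['train', 'happy', 'I', 'storm'] (min_width=19, slack=4)
Line 4: ['heart', 'end', 'waterfall'] (min_width=19, slack=4)
Line 5: ['violin', 'violin'] (min_width=13, slack=10)
Line 6: ['importance', 'stop', 'tired'] (min_width=21, slack=2)
Line 7: ['water'] (min_width=5, slack=18)
Total lines: 7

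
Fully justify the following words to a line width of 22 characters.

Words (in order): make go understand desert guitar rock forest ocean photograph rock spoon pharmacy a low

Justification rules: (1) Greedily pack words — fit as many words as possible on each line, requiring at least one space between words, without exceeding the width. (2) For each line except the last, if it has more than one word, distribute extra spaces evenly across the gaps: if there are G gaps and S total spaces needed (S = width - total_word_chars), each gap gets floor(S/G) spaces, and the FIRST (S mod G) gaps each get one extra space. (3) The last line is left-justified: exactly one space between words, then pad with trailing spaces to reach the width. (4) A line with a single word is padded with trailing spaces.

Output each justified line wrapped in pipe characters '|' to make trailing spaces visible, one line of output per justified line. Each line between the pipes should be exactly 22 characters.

Answer: |make   go   understand|
|desert   guitar   rock|
|forest           ocean|
|photograph  rock spoon|
|pharmacy a low        |

Derivation:
Line 1: ['make', 'go', 'understand'] (min_width=18, slack=4)
Line 2: ['desert', 'guitar', 'rock'] (min_width=18, slack=4)
Line 3: ['forest', 'ocean'] (min_width=12, slack=10)
Line 4: ['photograph', 'rock', 'spoon'] (min_width=21, slack=1)
Line 5: ['pharmacy', 'a', 'low'] (min_width=14, slack=8)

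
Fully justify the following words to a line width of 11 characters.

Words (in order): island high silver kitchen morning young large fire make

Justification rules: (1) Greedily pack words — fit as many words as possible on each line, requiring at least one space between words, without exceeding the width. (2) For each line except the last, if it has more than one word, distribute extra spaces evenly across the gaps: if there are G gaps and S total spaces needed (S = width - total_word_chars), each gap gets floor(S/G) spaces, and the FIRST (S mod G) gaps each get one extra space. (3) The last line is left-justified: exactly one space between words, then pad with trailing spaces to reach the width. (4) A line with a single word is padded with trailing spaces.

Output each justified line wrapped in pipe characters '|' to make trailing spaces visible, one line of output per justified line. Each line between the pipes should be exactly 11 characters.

Answer: |island high|
|silver     |
|kitchen    |
|morning    |
|young large|
|fire make  |

Derivation:
Line 1: ['island', 'high'] (min_width=11, slack=0)
Line 2: ['silver'] (min_width=6, slack=5)
Line 3: ['kitchen'] (min_width=7, slack=4)
Line 4: ['morning'] (min_width=7, slack=4)
Line 5: ['young', 'large'] (min_width=11, slack=0)
Line 6: ['fire', 'make'] (min_width=9, slack=2)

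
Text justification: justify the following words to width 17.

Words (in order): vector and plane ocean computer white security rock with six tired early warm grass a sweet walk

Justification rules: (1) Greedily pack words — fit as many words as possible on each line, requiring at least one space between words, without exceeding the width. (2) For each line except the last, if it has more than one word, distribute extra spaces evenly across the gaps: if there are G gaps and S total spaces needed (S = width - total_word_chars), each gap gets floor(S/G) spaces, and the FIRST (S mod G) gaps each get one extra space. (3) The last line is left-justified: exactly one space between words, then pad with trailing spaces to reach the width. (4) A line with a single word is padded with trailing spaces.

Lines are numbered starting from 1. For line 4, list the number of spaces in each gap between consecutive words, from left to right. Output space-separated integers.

Line 1: ['vector', 'and', 'plane'] (min_width=16, slack=1)
Line 2: ['ocean', 'computer'] (min_width=14, slack=3)
Line 3: ['white', 'security'] (min_width=14, slack=3)
Line 4: ['rock', 'with', 'six'] (min_width=13, slack=4)
Line 5: ['tired', 'early', 'warm'] (min_width=16, slack=1)
Line 6: ['grass', 'a', 'sweet'] (min_width=13, slack=4)
Line 7: ['walk'] (min_width=4, slack=13)

Answer: 3 3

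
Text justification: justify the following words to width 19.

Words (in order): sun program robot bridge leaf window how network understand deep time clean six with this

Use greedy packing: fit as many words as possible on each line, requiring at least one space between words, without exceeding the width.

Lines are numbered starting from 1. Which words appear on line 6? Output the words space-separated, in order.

Answer: this

Derivation:
Line 1: ['sun', 'program', 'robot'] (min_width=17, slack=2)
Line 2: ['bridge', 'leaf', 'window'] (min_width=18, slack=1)
Line 3: ['how', 'network'] (min_width=11, slack=8)
Line 4: ['understand', 'deep'] (min_width=15, slack=4)
Line 5: ['time', 'clean', 'six', 'with'] (min_width=19, slack=0)
Line 6: ['this'] (min_width=4, slack=15)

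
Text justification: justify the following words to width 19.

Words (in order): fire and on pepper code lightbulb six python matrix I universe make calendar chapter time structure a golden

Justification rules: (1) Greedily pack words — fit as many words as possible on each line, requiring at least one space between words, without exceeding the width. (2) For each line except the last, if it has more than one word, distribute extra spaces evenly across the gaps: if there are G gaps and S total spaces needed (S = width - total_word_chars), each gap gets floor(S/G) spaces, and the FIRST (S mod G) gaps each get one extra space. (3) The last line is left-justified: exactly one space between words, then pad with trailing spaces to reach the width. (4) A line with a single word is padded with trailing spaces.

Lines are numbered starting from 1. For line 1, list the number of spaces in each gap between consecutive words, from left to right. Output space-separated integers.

Answer: 2 1 1

Derivation:
Line 1: ['fire', 'and', 'on', 'pepper'] (min_width=18, slack=1)
Line 2: ['code', 'lightbulb', 'six'] (min_width=18, slack=1)
Line 3: ['python', 'matrix', 'I'] (min_width=15, slack=4)
Line 4: ['universe', 'make'] (min_width=13, slack=6)
Line 5: ['calendar', 'chapter'] (min_width=16, slack=3)
Line 6: ['time', 'structure', 'a'] (min_width=16, slack=3)
Line 7: ['golden'] (min_width=6, slack=13)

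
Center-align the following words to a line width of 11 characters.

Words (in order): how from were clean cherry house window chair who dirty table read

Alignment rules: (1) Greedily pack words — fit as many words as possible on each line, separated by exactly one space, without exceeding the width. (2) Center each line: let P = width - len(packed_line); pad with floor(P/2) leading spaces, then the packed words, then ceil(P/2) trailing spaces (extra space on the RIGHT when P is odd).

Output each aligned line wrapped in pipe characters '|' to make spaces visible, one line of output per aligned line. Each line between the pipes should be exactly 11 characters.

Answer: | how from  |
|were clean |
|  cherry   |
|   house   |
|  window   |
| chair who |
|dirty table|
|   read    |

Derivation:
Line 1: ['how', 'from'] (min_width=8, slack=3)
Line 2: ['were', 'clean'] (min_width=10, slack=1)
Line 3: ['cherry'] (min_width=6, slack=5)
Line 4: ['house'] (min_width=5, slack=6)
Line 5: ['window'] (min_width=6, slack=5)
Line 6: ['chair', 'who'] (min_width=9, slack=2)
Line 7: ['dirty', 'table'] (min_width=11, slack=0)
Line 8: ['read'] (min_width=4, slack=7)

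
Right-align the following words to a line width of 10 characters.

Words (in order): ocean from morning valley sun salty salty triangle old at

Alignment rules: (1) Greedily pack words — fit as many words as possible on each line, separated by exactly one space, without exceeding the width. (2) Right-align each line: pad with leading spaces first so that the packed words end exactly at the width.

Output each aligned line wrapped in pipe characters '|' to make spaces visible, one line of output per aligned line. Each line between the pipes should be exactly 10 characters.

Line 1: ['ocean', 'from'] (min_width=10, slack=0)
Line 2: ['morning'] (min_width=7, slack=3)
Line 3: ['valley', 'sun'] (min_width=10, slack=0)
Line 4: ['salty'] (min_width=5, slack=5)
Line 5: ['salty'] (min_width=5, slack=5)
Line 6: ['triangle'] (min_width=8, slack=2)
Line 7: ['old', 'at'] (min_width=6, slack=4)

Answer: |ocean from|
|   morning|
|valley sun|
|     salty|
|     salty|
|  triangle|
|    old at|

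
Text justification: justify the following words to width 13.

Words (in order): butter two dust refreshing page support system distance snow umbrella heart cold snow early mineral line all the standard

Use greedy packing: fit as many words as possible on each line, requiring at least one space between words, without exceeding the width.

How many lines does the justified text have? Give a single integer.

Line 1: ['butter', 'two'] (min_width=10, slack=3)
Line 2: ['dust'] (min_width=4, slack=9)
Line 3: ['refreshing'] (min_width=10, slack=3)
Line 4: ['page', 'support'] (min_width=12, slack=1)
Line 5: ['system'] (min_width=6, slack=7)
Line 6: ['distance', 'snow'] (min_width=13, slack=0)
Line 7: ['umbrella'] (min_width=8, slack=5)
Line 8: ['heart', 'cold'] (min_width=10, slack=3)
Line 9: ['snow', 'early'] (min_width=10, slack=3)
Line 10: ['mineral', 'line'] (min_width=12, slack=1)
Line 11: ['all', 'the'] (min_width=7, slack=6)
Line 12: ['standard'] (min_width=8, slack=5)
Total lines: 12

Answer: 12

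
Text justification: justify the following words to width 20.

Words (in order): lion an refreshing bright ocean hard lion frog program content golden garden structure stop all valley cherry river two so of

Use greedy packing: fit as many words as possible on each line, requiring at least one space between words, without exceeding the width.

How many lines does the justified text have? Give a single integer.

Answer: 8

Derivation:
Line 1: ['lion', 'an', 'refreshing'] (min_width=18, slack=2)
Line 2: ['bright', 'ocean', 'hard'] (min_width=17, slack=3)
Line 3: ['lion', 'frog', 'program'] (min_width=17, slack=3)
Line 4: ['content', 'golden'] (min_width=14, slack=6)
Line 5: ['garden', 'structure'] (min_width=16, slack=4)
Line 6: ['stop', 'all', 'valley'] (min_width=15, slack=5)
Line 7: ['cherry', 'river', 'two', 'so'] (min_width=19, slack=1)
Line 8: ['of'] (min_width=2, slack=18)
Total lines: 8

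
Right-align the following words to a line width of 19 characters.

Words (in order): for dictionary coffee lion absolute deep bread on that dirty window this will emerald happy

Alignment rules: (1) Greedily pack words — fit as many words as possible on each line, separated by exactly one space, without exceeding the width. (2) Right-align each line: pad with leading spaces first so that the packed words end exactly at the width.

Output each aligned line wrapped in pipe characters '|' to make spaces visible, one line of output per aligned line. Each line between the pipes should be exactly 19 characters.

Answer: |     for dictionary|
|        coffee lion|
|absolute deep bread|
|      on that dirty|
|   window this will|
|      emerald happy|

Derivation:
Line 1: ['for', 'dictionary'] (min_width=14, slack=5)
Line 2: ['coffee', 'lion'] (min_width=11, slack=8)
Line 3: ['absolute', 'deep', 'bread'] (min_width=19, slack=0)
Line 4: ['on', 'that', 'dirty'] (min_width=13, slack=6)
Line 5: ['window', 'this', 'will'] (min_width=16, slack=3)
Line 6: ['emerald', 'happy'] (min_width=13, slack=6)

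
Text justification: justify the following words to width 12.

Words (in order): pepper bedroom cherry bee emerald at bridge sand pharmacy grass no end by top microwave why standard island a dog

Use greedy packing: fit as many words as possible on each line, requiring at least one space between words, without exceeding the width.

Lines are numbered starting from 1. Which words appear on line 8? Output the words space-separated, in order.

Answer: by top

Derivation:
Line 1: ['pepper'] (min_width=6, slack=6)
Line 2: ['bedroom'] (min_width=7, slack=5)
Line 3: ['cherry', 'bee'] (min_width=10, slack=2)
Line 4: ['emerald', 'at'] (min_width=10, slack=2)
Line 5: ['bridge', 'sand'] (min_width=11, slack=1)
Line 6: ['pharmacy'] (min_width=8, slack=4)
Line 7: ['grass', 'no', 'end'] (min_width=12, slack=0)
Line 8: ['by', 'top'] (min_width=6, slack=6)
Line 9: ['microwave'] (min_width=9, slack=3)
Line 10: ['why', 'standard'] (min_width=12, slack=0)
Line 11: ['island', 'a', 'dog'] (min_width=12, slack=0)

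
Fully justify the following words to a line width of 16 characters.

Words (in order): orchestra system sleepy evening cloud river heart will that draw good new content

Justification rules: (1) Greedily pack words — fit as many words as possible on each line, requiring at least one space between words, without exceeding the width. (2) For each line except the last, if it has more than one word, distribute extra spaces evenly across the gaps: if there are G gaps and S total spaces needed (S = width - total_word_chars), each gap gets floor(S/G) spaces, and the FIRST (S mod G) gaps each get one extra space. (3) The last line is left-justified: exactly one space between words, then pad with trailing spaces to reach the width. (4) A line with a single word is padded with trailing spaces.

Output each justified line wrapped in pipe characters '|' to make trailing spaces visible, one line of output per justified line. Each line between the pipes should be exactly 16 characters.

Line 1: ['orchestra', 'system'] (min_width=16, slack=0)
Line 2: ['sleepy', 'evening'] (min_width=14, slack=2)
Line 3: ['cloud', 'river'] (min_width=11, slack=5)
Line 4: ['heart', 'will', 'that'] (min_width=15, slack=1)
Line 5: ['draw', 'good', 'new'] (min_width=13, slack=3)
Line 6: ['content'] (min_width=7, slack=9)

Answer: |orchestra system|
|sleepy   evening|
|cloud      river|
|heart  will that|
|draw   good  new|
|content         |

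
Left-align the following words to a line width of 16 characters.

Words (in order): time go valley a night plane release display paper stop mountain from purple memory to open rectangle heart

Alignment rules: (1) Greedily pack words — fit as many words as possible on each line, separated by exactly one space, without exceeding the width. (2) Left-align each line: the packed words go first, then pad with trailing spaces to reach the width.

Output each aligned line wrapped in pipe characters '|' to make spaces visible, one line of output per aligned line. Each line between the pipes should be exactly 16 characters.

Line 1: ['time', 'go', 'valley', 'a'] (min_width=16, slack=0)
Line 2: ['night', 'plane'] (min_width=11, slack=5)
Line 3: ['release', 'display'] (min_width=15, slack=1)
Line 4: ['paper', 'stop'] (min_width=10, slack=6)
Line 5: ['mountain', 'from'] (min_width=13, slack=3)
Line 6: ['purple', 'memory', 'to'] (min_width=16, slack=0)
Line 7: ['open', 'rectangle'] (min_width=14, slack=2)
Line 8: ['heart'] (min_width=5, slack=11)

Answer: |time go valley a|
|night plane     |
|release display |
|paper stop      |
|mountain from   |
|purple memory to|
|open rectangle  |
|heart           |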